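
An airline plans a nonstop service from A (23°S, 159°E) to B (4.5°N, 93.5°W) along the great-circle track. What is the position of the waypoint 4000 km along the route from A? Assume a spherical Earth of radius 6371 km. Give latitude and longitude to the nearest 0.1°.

The haversine formula gives a central angle δ ≈ 1.882 rad (107.9°) between the endpoints. The total great-circle distance is δ·R ≈ 1.882 × 6371 ≈ 11993 km, so the target fraction is f = 4000/11993 ≈ 0.334.
Interpolate at f ≈ 0.334 with slerp weights a = sin((1−f)δ)/sin δ ≈ 0.999, b = sin(fδ)/sin δ ≈ 0.617.
p = a·p₁ + b·p₂ ≈ (-0.896, -0.285, -0.342); φ = arcsin(p_z) ≈ -19.98°, λ = atan2(p_y, p_x) ≈ -162.37°.

≈ (20.0°S, 162.4°W)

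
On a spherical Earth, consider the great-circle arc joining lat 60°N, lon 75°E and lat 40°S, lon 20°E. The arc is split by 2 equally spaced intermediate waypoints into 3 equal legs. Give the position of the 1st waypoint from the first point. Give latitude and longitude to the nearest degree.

From cos δ = sin φ₁ sin φ₂ + cos φ₁ cos φ₂ cos Δλ, the central angle is δ ≈ 1.915 rad (109.7°).
Interpolate at f = 1/3 with slerp weights a = sin((1−f)δ)/sin δ ≈ 1.016, b = sin(fδ)/sin δ ≈ 0.633.
p = a·p₁ + b·p₂ ≈ (0.587, 0.657, 0.474); φ = arcsin(p_z) ≈ 28.26°, λ = atan2(p_y, p_x) ≈ 48.21°.

≈ lat 28°N, lon 48°E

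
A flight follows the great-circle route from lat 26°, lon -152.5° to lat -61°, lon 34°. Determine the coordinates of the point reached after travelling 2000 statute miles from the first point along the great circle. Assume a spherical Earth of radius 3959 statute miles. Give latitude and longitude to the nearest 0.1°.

Convert each endpoint to a unit vector on the sphere (x = cos φ cos λ, y = cos φ sin λ, z = sin φ).
The central angle between the endpoints is δ = arccos(p₁·p₂) ≈ 2.526 rad (144.7°). The total great-circle distance is δ·R ≈ 2.526 × 3959 ≈ 10000 mi, so the target fraction is f = 2000/10000 ≈ 0.200.
Interpolate at f ≈ 0.200 with slerp weights a = sin((1−f)δ)/sin δ ≈ 1.559, b = sin(fδ)/sin δ ≈ 0.838.
p = a·p₁ + b·p₂ ≈ (-0.906, -0.420, -0.049); φ = arcsin(p_z) ≈ -2.83°, λ = atan2(p_y, p_x) ≈ -155.14°.

≈ lat -2.8°, lon -155.1°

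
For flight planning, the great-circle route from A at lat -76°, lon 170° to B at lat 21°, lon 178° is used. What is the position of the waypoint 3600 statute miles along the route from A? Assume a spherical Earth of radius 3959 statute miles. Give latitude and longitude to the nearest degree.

≈ lat -24°, lon 176°

Write both endpoints as unit vectors p₁, p₂ with components (cos φ cos λ, cos φ sin λ, sin φ).
The central angle between the endpoints is δ = arccos(p₁·p₂) ≈ 1.695 rad (97.1°). The total great-circle distance is δ·R ≈ 1.695 × 3959 ≈ 6711 mi, so the target fraction is f = 3600/6711 ≈ 0.536.
Interpolate at f ≈ 0.536 with slerp weights a = sin((1−f)δ)/sin δ ≈ 0.713, b = sin(fδ)/sin δ ≈ 0.795.
p = a·p₁ + b·p₂ ≈ (-0.912, 0.056, -0.407); φ = arcsin(p_z) ≈ -24.00°, λ = atan2(p_y, p_x) ≈ 176.49°.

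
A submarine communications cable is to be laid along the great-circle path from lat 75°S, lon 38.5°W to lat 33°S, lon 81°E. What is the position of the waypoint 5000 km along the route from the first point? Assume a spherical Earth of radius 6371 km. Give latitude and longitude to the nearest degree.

≈ lat 52°S, lon 73°E

Write both endpoints as unit vectors p₁, p₂ with components (cos φ cos λ, cos φ sin λ, sin φ).
The central angle between the endpoints is δ = arccos(p₁·p₂) ≈ 1.138 rad (65.2°). The total great-circle distance is δ·R ≈ 1.138 × 6371 ≈ 7252 km, so the target fraction is f = 5000/7252 ≈ 0.689.
Interpolate at f ≈ 0.689 with slerp weights a = sin((1−f)δ)/sin δ ≈ 0.381, b = sin(fδ)/sin δ ≈ 0.778.
p = a·p₁ + b·p₂ ≈ (0.179, 0.583, -0.792); φ = arcsin(p_z) ≈ -52.39°, λ = atan2(p_y, p_x) ≈ 72.91°.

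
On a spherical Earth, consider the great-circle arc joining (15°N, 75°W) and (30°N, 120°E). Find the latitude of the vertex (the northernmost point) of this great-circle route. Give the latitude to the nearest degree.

The great circle lies in the plane with unit normal n̂ = (p₁ × p₂)/|p₁ × p₂|.
Here n̂_z ≈ -0.295; the vertex latitude is φ_max = arccos|n̂_z| ≈ 72.9°.

≈ 73°N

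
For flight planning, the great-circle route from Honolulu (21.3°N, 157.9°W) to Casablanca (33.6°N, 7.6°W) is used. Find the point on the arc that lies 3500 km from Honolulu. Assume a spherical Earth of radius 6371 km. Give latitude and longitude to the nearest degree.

Convert each endpoint to a unit vector on the sphere (x = cos φ cos λ, y = cos φ sin λ, z = sin φ).
The central angle between the endpoints is δ = arccos(p₁·p₂) ≈ 2.064 rad (118.2°). The total great-circle distance is δ·R ≈ 2.064 × 6371 ≈ 13147 km, so the target fraction is f = 3500/13147 ≈ 0.266.
Interpolate at f ≈ 0.266 with slerp weights a = sin((1−f)δ)/sin δ ≈ 1.133, b = sin(fδ)/sin δ ≈ 0.593.
p = a·p₁ + b·p₂ ≈ (-0.489, -0.463, 0.740); φ = arcsin(p_z) ≈ 47.70°, λ = atan2(p_y, p_x) ≈ -136.59°.

≈ (48°N, 137°W)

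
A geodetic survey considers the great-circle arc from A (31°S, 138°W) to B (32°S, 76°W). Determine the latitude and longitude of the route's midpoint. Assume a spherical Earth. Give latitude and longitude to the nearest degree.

≈ (36°S, 107°W)

The haversine formula gives a central angle δ ≈ 0.909 rad (52.1°) between the endpoints.
Interpolate at f = 1/2 with slerp weights a = sin((1−f)δ)/sin δ ≈ 0.557, b = sin(fδ)/sin δ ≈ 0.557.
p = a·p₁ + b·p₂ ≈ (-0.240, -0.777, -0.582); φ = arcsin(p_z) ≈ -35.56°, λ = atan2(p_y, p_x) ≈ -107.18°.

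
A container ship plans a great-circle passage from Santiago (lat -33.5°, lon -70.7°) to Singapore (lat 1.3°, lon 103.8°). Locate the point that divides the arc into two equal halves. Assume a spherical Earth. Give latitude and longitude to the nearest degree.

From cos δ = sin φ₁ sin φ₂ + cos φ₁ cos φ₂ cos Δλ, the central angle is δ ≈ 2.572 rad (147.4°).
Interpolate at f = 1/2 with slerp weights a = sin((1−f)δ)/sin δ ≈ 1.781, b = sin(fδ)/sin δ ≈ 1.781.
p = a·p₁ + b·p₂ ≈ (0.066, 0.327, -0.943); φ = arcsin(p_z) ≈ -70.48°, λ = atan2(p_y, p_x) ≈ 78.58°.

≈ lat -70°, lon 79°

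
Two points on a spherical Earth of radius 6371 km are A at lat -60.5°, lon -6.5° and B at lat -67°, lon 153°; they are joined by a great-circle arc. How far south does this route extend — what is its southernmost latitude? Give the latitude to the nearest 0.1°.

≈ -85.1°

The great circle lies in the plane with unit normal n̂ = (p₁ × p₂)/|p₁ × p₂|.
Here n̂_z ≈ +0.086; the vertex latitude is φ_max = arccos|n̂_z| ≈ 85.1°.
Check via Clairaut: cos φ_max = |cos φ₁| · sin C = cos(60.5°)·sin(169.9°) ≈ 0.086, again giving ≈ 85.1°.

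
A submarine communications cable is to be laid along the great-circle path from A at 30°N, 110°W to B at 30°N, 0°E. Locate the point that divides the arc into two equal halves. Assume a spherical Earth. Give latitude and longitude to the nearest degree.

The haversine formula gives a central angle δ ≈ 1.577 rad (90.4°) between the endpoints.
Interpolate at f = 1/2 with slerp weights a = sin((1−f)δ)/sin δ ≈ 0.709, b = sin(fδ)/sin δ ≈ 0.709.
p = a·p₁ + b·p₂ ≈ (0.404, -0.577, 0.709); φ = arcsin(p_z) ≈ 45.19°, λ = atan2(p_y, p_x) ≈ -55.00°.

≈ 45°N, 55°W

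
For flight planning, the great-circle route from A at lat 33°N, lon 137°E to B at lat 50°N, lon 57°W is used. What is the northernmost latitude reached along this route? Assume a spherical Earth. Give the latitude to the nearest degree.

The great circle lies in the plane with unit normal n̂ = (p₁ × p₂)/|p₁ × p₂|.
Here n̂_z ≈ +0.131; the vertex latitude is φ_max = arccos|n̂_z| ≈ 82.5°.
Check via Clairaut: cos φ_max = |cos φ₁| · sin C = cos(33.0°)·sin(9.0°) ≈ 0.131, again giving ≈ 82.5°.

≈ 82°N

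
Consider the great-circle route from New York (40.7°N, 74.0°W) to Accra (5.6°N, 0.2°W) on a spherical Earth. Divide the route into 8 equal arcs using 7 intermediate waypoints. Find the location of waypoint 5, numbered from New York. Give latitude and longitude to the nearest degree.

The haversine formula gives a central angle δ ≈ 1.293 rad (74.1°) between the endpoints.
Interpolate at f = 5/8 with slerp weights a = sin((1−f)δ)/sin δ ≈ 0.485, b = sin(fδ)/sin δ ≈ 0.752.
p = a·p₁ + b·p₂ ≈ (0.850, -0.356, 0.389); φ = arcsin(p_z) ≈ 22.92°, λ = atan2(p_y, p_x) ≈ -22.73°.

≈ 23°N, 23°W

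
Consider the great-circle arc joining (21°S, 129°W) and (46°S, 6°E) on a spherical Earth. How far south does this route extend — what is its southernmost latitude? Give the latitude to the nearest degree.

The great circle lies in the plane with unit normal n̂ = (p₁ × p₂)/|p₁ × p₂|.
Here n̂_z ≈ +0.468; the vertex latitude is φ_max = arccos|n̂_z| ≈ 62.1°.
Check via Clairaut: cos φ_max = |cos φ₁| · sin C = cos(21.0°)·sin(149.9°) ≈ 0.468, again giving ≈ 62.1°.

≈ 62°S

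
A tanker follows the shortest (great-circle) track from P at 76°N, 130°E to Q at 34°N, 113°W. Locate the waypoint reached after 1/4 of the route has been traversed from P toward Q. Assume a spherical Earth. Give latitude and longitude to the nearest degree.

Convert each endpoint to a unit vector on the sphere (x = cos φ cos λ, y = cos φ sin λ, z = sin φ).
The central angle between the endpoints is δ = arccos(p₁·p₂) ≈ 1.102 rad (63.2°).
Interpolate at f = 1/4 with slerp weights a = sin((1−f)δ)/sin δ ≈ 0.825, b = sin(fδ)/sin δ ≈ 0.305.
p = a·p₁ + b·p₂ ≈ (-0.227, -0.080, 0.971); φ = arcsin(p_z) ≈ 76.07°, λ = atan2(p_y, p_x) ≈ -160.61°.

≈ 76°N, 161°W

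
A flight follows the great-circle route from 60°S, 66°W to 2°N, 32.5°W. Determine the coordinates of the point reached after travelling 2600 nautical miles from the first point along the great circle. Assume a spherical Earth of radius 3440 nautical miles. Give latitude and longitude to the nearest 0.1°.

The haversine formula gives a central angle δ ≈ 1.174 rad (67.3°) between the endpoints. The total great-circle distance is δ·R ≈ 1.174 × 3440 ≈ 4039 nmi, so the target fraction is f = 2600/4039 ≈ 0.644.
Interpolate at f ≈ 0.644 with slerp weights a = sin((1−f)δ)/sin δ ≈ 0.440, b = sin(fδ)/sin δ ≈ 0.744.
p = a·p₁ + b·p₂ ≈ (0.716, -0.600, -0.355); φ = arcsin(p_z) ≈ -20.82°, λ = atan2(p_y, p_x) ≈ -39.97°.

≈ 20.8°S, 40.0°W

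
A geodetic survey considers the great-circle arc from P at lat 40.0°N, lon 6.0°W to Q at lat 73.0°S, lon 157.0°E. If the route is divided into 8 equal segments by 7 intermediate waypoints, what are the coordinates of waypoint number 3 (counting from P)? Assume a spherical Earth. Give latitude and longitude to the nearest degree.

Convert each endpoint to a unit vector on the sphere (x = cos φ cos λ, y = cos φ sin λ, z = sin φ).
The central angle between the endpoints is δ = arccos(p₁·p₂) ≈ 2.548 rad (146.0°).
Interpolate at f = 3/8 with slerp weights a = sin((1−f)δ)/sin δ ≈ 1.787, b = sin(fδ)/sin δ ≈ 1.460.
p = a·p₁ + b·p₂ ≈ (0.969, 0.024, -0.247); φ = arcsin(p_z) ≈ -14.31°, λ = atan2(p_y, p_x) ≈ 1.40°.

≈ lat 14°S, lon 1°E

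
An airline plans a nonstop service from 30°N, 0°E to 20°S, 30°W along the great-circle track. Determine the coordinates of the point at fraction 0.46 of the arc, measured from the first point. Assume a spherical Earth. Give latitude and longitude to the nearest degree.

Convert each endpoint to a unit vector on the sphere (x = cos φ cos λ, y = cos φ sin λ, z = sin φ).
The central angle between the endpoints is δ = arccos(p₁·p₂) ≈ 1.008 rad (57.7°).
Interpolate at f = 0.46 with slerp weights a = sin((1−f)δ)/sin δ ≈ 0.612, b = sin(fδ)/sin δ ≈ 0.529.
p = a·p₁ + b·p₂ ≈ (0.961, -0.248, 0.125); φ = arcsin(p_z) ≈ 7.20°, λ = atan2(p_y, p_x) ≈ -14.50°.

≈ 7°N, 15°W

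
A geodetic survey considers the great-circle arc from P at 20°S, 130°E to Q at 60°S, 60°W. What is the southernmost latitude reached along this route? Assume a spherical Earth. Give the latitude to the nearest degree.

The great circle lies in the plane with unit normal n̂ = (p₁ × p₂)/|p₁ × p₂|.
Here n̂_z ≈ +0.083; the vertex latitude is φ_max = arccos|n̂_z| ≈ 85.3°.

≈ 85°S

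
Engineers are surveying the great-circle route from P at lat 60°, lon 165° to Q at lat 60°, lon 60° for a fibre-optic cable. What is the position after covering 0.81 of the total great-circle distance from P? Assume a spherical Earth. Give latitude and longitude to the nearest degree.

Write both endpoints as unit vectors p₁, p₂ with components (cos φ cos λ, cos φ sin λ, sin φ).
The central angle between the endpoints is δ = arccos(p₁·p₂) ≈ 0.816 rad (46.7°).
Interpolate at f = 0.81 with slerp weights a = sin((1−f)δ)/sin δ ≈ 0.212, b = sin(fδ)/sin δ ≈ 0.843.
p = a·p₁ + b·p₂ ≈ (0.108, 0.392, 0.913); φ = arcsin(p_z) ≈ 65.98°, λ = atan2(p_y, p_x) ≈ 74.57°.

≈ lat 66°, lon 75°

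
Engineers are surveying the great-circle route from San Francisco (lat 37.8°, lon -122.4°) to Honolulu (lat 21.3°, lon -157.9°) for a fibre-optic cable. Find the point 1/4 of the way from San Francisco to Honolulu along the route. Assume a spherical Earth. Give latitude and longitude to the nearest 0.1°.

≈ lat 34.7°, lon -132.4°

Write both endpoints as unit vectors p₁, p₂ with components (cos φ cos λ, cos φ sin λ, sin φ).
The central angle between the endpoints is δ = arccos(p₁·p₂) ≈ 0.606 rad (34.7°).
Interpolate at f = 1/4 with slerp weights a = sin((1−f)δ)/sin δ ≈ 0.771, b = sin(fδ)/sin δ ≈ 0.265.
p = a·p₁ + b·p₂ ≈ (-0.555, -0.607, 0.569); φ = arcsin(p_z) ≈ 34.66°, λ = atan2(p_y, p_x) ≈ -132.44°.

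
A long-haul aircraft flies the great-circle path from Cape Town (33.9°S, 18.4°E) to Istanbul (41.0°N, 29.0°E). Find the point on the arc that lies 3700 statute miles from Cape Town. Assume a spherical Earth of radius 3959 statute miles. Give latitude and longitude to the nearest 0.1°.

Write both endpoints as unit vectors p₁, p₂ with components (cos φ cos λ, cos φ sin λ, sin φ).
The central angle between the endpoints is δ = arccos(p₁·p₂) ≈ 1.318 rad (75.5°). The total great-circle distance is δ·R ≈ 1.318 × 3959 ≈ 5219 mi, so the target fraction is f = 3700/5219 ≈ 0.709.
Interpolate at f ≈ 0.709 with slerp weights a = sin((1−f)δ)/sin δ ≈ 0.387, b = sin(fδ)/sin δ ≈ 0.831.
p = a·p₁ + b·p₂ ≈ (0.853, 0.405, 0.329); φ = arcsin(p_z) ≈ 19.23°, λ = atan2(p_y, p_x) ≈ 25.42°.

≈ 19.2°N, 25.4°E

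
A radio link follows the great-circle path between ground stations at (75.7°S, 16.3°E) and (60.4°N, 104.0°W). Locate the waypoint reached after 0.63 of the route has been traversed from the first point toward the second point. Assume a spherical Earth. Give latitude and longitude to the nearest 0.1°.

Convert each endpoint to a unit vector on the sphere (x = cos φ cos λ, y = cos φ sin λ, z = sin φ).
The central angle between the endpoints is δ = arccos(p₁·p₂) ≈ 2.700 rad (154.7°).
Interpolate at f = 0.63 with slerp weights a = sin((1−f)δ)/sin δ ≈ 1.968, b = sin(fδ)/sin δ ≈ 2.320.
p = a·p₁ + b·p₂ ≈ (0.189, -0.976, 0.111); φ = arcsin(p_z) ≈ 6.35°, λ = atan2(p_y, p_x) ≈ -79.02°.

≈ (6.3°N, 79.0°W)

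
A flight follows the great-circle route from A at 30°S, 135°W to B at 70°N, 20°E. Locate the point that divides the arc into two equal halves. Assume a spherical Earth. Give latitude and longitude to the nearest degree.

≈ 37°N, 120°W

Write both endpoints as unit vectors p₁, p₂ with components (cos φ cos λ, cos φ sin λ, sin φ).
The central angle between the endpoints is δ = arccos(p₁·p₂) ≈ 2.401 rad (137.6°).
Interpolate at f = 1/2 with slerp weights a = sin((1−f)δ)/sin δ ≈ 1.382, b = sin(fδ)/sin δ ≈ 1.382.
p = a·p₁ + b·p₂ ≈ (-0.402, -0.685, 0.608); φ = arcsin(p_z) ≈ 37.43°, λ = atan2(p_y, p_x) ≈ -120.43°.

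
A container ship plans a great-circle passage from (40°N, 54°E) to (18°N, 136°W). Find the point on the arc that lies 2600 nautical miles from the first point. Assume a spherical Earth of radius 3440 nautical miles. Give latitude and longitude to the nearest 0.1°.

≈ (79.5°N, 100.7°E)

The haversine formula gives a central angle δ ≈ 2.116 rad (121.3°) between the endpoints. The total great-circle distance is δ·R ≈ 2.116 × 3440 ≈ 7280 nmi, so the target fraction is f = 2600/7280 ≈ 0.357.
Interpolate at f ≈ 0.357 with slerp weights a = sin((1−f)δ)/sin δ ≈ 1.144, b = sin(fδ)/sin δ ≈ 0.802.
p = a·p₁ + b·p₂ ≈ (-0.034, 0.179, 0.983); φ = arcsin(p_z) ≈ 79.51°, λ = atan2(p_y, p_x) ≈ 100.69°.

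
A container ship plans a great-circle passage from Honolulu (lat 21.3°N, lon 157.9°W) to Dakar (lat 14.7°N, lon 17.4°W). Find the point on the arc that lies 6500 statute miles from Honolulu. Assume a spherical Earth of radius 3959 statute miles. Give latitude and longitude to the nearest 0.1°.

Convert each endpoint to a unit vector on the sphere (x = cos φ cos λ, y = cos φ sin λ, z = sin φ).
The central angle between the endpoints is δ = arccos(p₁·p₂) ≈ 2.218 rad (127.1°). The total great-circle distance is δ·R ≈ 2.218 × 3959 ≈ 8782 mi, so the target fraction is f = 6500/8782 ≈ 0.740.
Interpolate at f ≈ 0.740 with slerp weights a = sin((1−f)δ)/sin δ ≈ 0.683, b = sin(fδ)/sin δ ≈ 1.251.
p = a·p₁ + b·p₂ ≈ (0.564, -0.601, 0.566); φ = arcsin(p_z) ≈ 34.44°, λ = atan2(p_y, p_x) ≈ -46.81°.

≈ lat 34.4°N, lon 46.8°W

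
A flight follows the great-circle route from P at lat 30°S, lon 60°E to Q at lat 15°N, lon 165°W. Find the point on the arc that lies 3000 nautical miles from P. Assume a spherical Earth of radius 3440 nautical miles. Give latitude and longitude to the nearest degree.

≈ lat 26°S, lon 117°E

From cos δ = sin φ₁ sin φ₂ + cos φ₁ cos φ₂ cos Δλ, the central angle is δ ≈ 2.376 rad (136.1°). The total great-circle distance is δ·R ≈ 2.376 × 3440 ≈ 8173 nmi, so the target fraction is f = 3000/8173 ≈ 0.367.
Interpolate at f ≈ 0.367 with slerp weights a = sin((1−f)δ)/sin δ ≈ 1.440, b = sin(fδ)/sin δ ≈ 1.105.
p = a·p₁ + b·p₂ ≈ (-0.407, 0.804, -0.434); φ = arcsin(p_z) ≈ -25.72°, λ = atan2(p_y, p_x) ≈ 116.88°.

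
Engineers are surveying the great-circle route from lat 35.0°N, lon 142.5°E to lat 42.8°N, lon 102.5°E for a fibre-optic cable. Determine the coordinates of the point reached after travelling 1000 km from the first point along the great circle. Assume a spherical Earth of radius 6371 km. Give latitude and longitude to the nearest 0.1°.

≈ lat 38.6°N, lon 132.2°E

Write both endpoints as unit vectors p₁, p₂ with components (cos φ cos λ, cos φ sin λ, sin φ).
The central angle between the endpoints is δ = arccos(p₁·p₂) ≈ 0.555 rad (31.8°). The total great-circle distance is δ·R ≈ 0.555 × 6371 ≈ 3533 km, so the target fraction is f = 1000/3533 ≈ 0.283.
Interpolate at f ≈ 0.283 with slerp weights a = sin((1−f)δ)/sin δ ≈ 0.735, b = sin(fδ)/sin δ ≈ 0.297.
p = a·p₁ + b·p₂ ≈ (-0.525, 0.579, 0.623); φ = arcsin(p_z) ≈ 38.57°, λ = atan2(p_y, p_x) ≈ 132.18°.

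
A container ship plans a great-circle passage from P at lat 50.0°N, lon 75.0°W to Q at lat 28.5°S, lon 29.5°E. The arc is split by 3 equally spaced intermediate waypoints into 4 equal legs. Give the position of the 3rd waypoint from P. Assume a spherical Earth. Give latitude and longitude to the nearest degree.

≈ lat 6°S, lon 8°E

Convert each endpoint to a unit vector on the sphere (x = cos φ cos λ, y = cos φ sin λ, z = sin φ).
The central angle between the endpoints is δ = arccos(p₁·p₂) ≈ 2.102 rad (120.5°).
Interpolate at f = 3/4 with slerp weights a = sin((1−f)δ)/sin δ ≈ 0.582, b = sin(fδ)/sin δ ≈ 1.160.
p = a·p₁ + b·p₂ ≈ (0.984, 0.141, -0.108); φ = arcsin(p_z) ≈ -6.18°, λ = atan2(p_y, p_x) ≈ 8.13°.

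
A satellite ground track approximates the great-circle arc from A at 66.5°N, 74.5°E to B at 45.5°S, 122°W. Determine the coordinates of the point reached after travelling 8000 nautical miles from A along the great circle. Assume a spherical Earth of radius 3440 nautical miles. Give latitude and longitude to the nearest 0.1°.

Convert each endpoint to a unit vector on the sphere (x = cos φ cos λ, y = cos φ sin λ, z = sin φ).
The central angle between the endpoints is δ = arccos(p₁·p₂) ≈ 2.744 rad (157.2°). The total great-circle distance is δ·R ≈ 2.744 × 3440 ≈ 9440 nmi, so the target fraction is f = 8000/9440 ≈ 0.847.
Interpolate at f ≈ 0.847 with slerp weights a = sin((1−f)δ)/sin δ ≈ 1.050, b = sin(fδ)/sin δ ≈ 1.882.
p = a·p₁ + b·p₂ ≈ (-0.587, -0.715, -0.379); φ = arcsin(p_z) ≈ -22.29°, λ = atan2(p_y, p_x) ≈ -129.39°.

≈ 22.3°S, 129.4°W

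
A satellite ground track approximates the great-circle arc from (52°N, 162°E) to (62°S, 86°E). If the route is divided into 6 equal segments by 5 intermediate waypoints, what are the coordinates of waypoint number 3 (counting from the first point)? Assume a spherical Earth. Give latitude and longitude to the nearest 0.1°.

≈ (6.3°S, 130.0°E)

The haversine formula gives a central angle δ ≈ 2.247 rad (128.7°) between the endpoints.
Interpolate at f = 3/6 with slerp weights a = sin((1−f)δ)/sin δ ≈ 1.156, b = sin(fδ)/sin δ ≈ 1.156.
p = a·p₁ + b·p₂ ≈ (-0.639, 0.761, -0.110); φ = arcsin(p_z) ≈ -6.30°, λ = atan2(p_y, p_x) ≈ 130.01°.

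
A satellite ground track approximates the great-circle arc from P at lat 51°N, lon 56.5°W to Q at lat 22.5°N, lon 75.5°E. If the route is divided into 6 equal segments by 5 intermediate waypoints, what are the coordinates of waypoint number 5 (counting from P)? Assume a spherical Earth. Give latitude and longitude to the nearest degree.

From cos δ = sin φ₁ sin φ₂ + cos φ₁ cos φ₂ cos Δλ, the central angle is δ ≈ 1.663 rad (95.3°).
Interpolate at f = 5/6 with slerp weights a = sin((1−f)δ)/sin δ ≈ 0.275, b = sin(fδ)/sin δ ≈ 0.987.
p = a·p₁ + b·p₂ ≈ (0.324, 0.739, 0.591); φ = arcsin(p_z) ≈ 36.24°, λ = atan2(p_y, p_x) ≈ 66.33°.

≈ lat 36°N, lon 66°E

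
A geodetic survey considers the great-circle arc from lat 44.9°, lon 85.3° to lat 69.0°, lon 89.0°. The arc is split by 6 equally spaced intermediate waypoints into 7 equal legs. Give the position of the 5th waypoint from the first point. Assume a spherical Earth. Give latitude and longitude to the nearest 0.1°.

≈ lat 62.1°, lon 87.4°

Convert each endpoint to a unit vector on the sphere (x = cos φ cos λ, y = cos φ sin λ, z = sin φ).
The central angle between the endpoints is δ = arccos(p₁·p₂) ≈ 0.422 rad (24.2°).
Interpolate at f = 5/7 with slerp weights a = sin((1−f)δ)/sin δ ≈ 0.294, b = sin(fδ)/sin δ ≈ 0.725.
p = a·p₁ + b·p₂ ≈ (0.022, 0.467, 0.884); φ = arcsin(p_z) ≈ 62.13°, λ = atan2(p_y, p_x) ≈ 87.35°.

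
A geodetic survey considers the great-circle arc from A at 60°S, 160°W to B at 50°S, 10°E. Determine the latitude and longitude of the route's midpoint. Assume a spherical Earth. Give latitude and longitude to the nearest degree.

≈ 84°S, 20°W

From cos δ = sin φ₁ sin φ₂ + cos φ₁ cos φ₂ cos Δλ, the central angle is δ ≈ 1.217 rad (69.7°).
Interpolate at f = 1/2 with slerp weights a = sin((1−f)δ)/sin δ ≈ 0.609, b = sin(fδ)/sin δ ≈ 0.609.
p = a·p₁ + b·p₂ ≈ (0.099, -0.036, -0.994); φ = arcsin(p_z) ≈ -83.93°, λ = atan2(p_y, p_x) ≈ -20.00°.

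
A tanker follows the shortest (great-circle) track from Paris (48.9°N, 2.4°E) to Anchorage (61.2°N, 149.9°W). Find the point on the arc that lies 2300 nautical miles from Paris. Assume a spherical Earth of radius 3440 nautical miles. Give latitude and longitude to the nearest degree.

Convert each endpoint to a unit vector on the sphere (x = cos φ cos λ, y = cos φ sin λ, z = sin φ).
The central angle between the endpoints is δ = arccos(p₁·p₂) ≈ 1.181 rad (67.7°). The total great-circle distance is δ·R ≈ 1.181 × 3440 ≈ 4063 nmi, so the target fraction is f = 2300/4063 ≈ 0.566.
Interpolate at f ≈ 0.566 with slerp weights a = sin((1−f)δ)/sin δ ≈ 0.530, b = sin(fδ)/sin δ ≈ 0.670.
p = a·p₁ + b·p₂ ≈ (0.069, -0.147, 0.987); φ = arcsin(p_z) ≈ 80.64°, λ = atan2(p_y, p_x) ≈ -64.96°.

≈ (81°N, 65°W)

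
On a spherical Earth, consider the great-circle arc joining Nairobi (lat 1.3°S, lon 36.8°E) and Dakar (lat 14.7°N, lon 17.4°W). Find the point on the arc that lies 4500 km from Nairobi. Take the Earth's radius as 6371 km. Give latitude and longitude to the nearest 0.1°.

≈ lat 11.0°N, lon 2.0°W

From cos δ = sin φ₁ sin φ₂ + cos φ₁ cos φ₂ cos Δλ, the central angle is δ ≈ 0.977 rad (56.0°). The total great-circle distance is δ·R ≈ 0.977 × 6371 ≈ 6221 km, so the target fraction is f = 4500/6221 ≈ 0.723.
Interpolate at f ≈ 0.723 with slerp weights a = sin((1−f)δ)/sin δ ≈ 0.322, b = sin(fδ)/sin δ ≈ 0.783.
p = a·p₁ + b·p₂ ≈ (0.981, -0.034, 0.191); φ = arcsin(p_z) ≈ 11.04°, λ = atan2(p_y, p_x) ≈ -1.97°.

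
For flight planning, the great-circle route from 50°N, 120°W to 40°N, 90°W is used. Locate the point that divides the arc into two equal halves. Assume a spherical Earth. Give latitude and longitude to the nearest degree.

≈ 46°N, 104°W

Convert each endpoint to a unit vector on the sphere (x = cos φ cos λ, y = cos φ sin λ, z = sin φ).
The central angle between the endpoints is δ = arccos(p₁·p₂) ≈ 0.406 rad (23.2°).
Interpolate at f = 1/2 with slerp weights a = sin((1−f)δ)/sin δ ≈ 0.510, b = sin(fδ)/sin δ ≈ 0.510.
p = a·p₁ + b·p₂ ≈ (-0.164, -0.675, 0.719); φ = arcsin(p_z) ≈ 45.99°, λ = atan2(p_y, p_x) ≈ -103.66°.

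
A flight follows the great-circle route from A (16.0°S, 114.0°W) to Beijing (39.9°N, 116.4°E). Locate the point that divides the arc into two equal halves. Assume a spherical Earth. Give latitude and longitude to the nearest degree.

From cos δ = sin φ₁ sin φ₂ + cos φ₁ cos φ₂ cos Δλ, the central angle is δ ≈ 2.274 rad (130.3°).
Interpolate at f = 1/2 with slerp weights a = sin((1−f)δ)/sin δ ≈ 1.190, b = sin(fδ)/sin δ ≈ 1.190.
p = a·p₁ + b·p₂ ≈ (-0.871, -0.227, 0.435); φ = arcsin(p_z) ≈ 25.80°, λ = atan2(p_y, p_x) ≈ -165.38°.

≈ (26°N, 165°W)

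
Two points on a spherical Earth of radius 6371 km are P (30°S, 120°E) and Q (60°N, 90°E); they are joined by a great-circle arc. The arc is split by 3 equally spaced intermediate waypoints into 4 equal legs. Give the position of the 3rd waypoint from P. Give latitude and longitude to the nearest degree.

Convert each endpoint to a unit vector on the sphere (x = cos φ cos λ, y = cos φ sin λ, z = sin φ).
The central angle between the endpoints is δ = arccos(p₁·p₂) ≈ 1.629 rad (93.3°).
Interpolate at f = 3/4 with slerp weights a = sin((1−f)δ)/sin δ ≈ 0.397, b = sin(fδ)/sin δ ≈ 0.941.
p = a·p₁ + b·p₂ ≈ (-0.172, 0.768, 0.617); φ = arcsin(p_z) ≈ 38.08°, λ = atan2(p_y, p_x) ≈ 102.61°.

≈ (38°N, 103°E)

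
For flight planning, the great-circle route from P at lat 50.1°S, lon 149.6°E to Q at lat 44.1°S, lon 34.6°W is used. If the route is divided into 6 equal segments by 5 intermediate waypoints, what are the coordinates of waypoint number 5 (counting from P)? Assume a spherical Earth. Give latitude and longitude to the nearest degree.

≈ lat 58°S, lon 36°W

From cos δ = sin φ₁ sin φ₂ + cos φ₁ cos φ₂ cos Δλ, the central angle is δ ≈ 1.496 rad (85.7°).
Interpolate at f = 5/6 with slerp weights a = sin((1−f)δ)/sin δ ≈ 0.247, b = sin(fδ)/sin δ ≈ 0.951.
p = a·p₁ + b·p₂ ≈ (0.425, -0.307, -0.851); φ = arcsin(p_z) ≈ -58.37°, λ = atan2(p_y, p_x) ≈ -35.87°.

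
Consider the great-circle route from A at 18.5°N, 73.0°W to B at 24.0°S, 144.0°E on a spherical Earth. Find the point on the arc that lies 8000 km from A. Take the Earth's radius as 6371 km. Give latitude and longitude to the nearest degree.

Convert each endpoint to a unit vector on the sphere (x = cos φ cos λ, y = cos φ sin λ, z = sin φ).
The central angle between the endpoints is δ = arccos(p₁·p₂) ≈ 2.534 rad (145.2°). The total great-circle distance is δ·R ≈ 2.534 × 6371 ≈ 16143 km, so the target fraction is f = 8000/16143 ≈ 0.496.
Interpolate at f ≈ 0.496 with slerp weights a = sin((1−f)δ)/sin δ ≈ 1.677, b = sin(fδ)/sin δ ≈ 1.665.
p = a·p₁ + b·p₂ ≈ (-0.766, -0.627, -0.145); φ = arcsin(p_z) ≈ -8.35°, λ = atan2(p_y, p_x) ≈ -140.70°.

≈ 8°S, 141°W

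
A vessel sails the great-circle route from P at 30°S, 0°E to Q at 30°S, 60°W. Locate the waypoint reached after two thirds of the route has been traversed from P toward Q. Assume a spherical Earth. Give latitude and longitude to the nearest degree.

Convert each endpoint to a unit vector on the sphere (x = cos φ cos λ, y = cos φ sin λ, z = sin φ).
The central angle between the endpoints is δ = arccos(p₁·p₂) ≈ 0.896 rad (51.3°).
Interpolate at f = 2/3 with slerp weights a = sin((1−f)δ)/sin δ ≈ 0.377, b = sin(fδ)/sin δ ≈ 0.720.
p = a·p₁ + b·p₂ ≈ (0.638, -0.540, -0.549); φ = arcsin(p_z) ≈ -33.27°, λ = atan2(p_y, p_x) ≈ -40.25°.

≈ 33°S, 40°W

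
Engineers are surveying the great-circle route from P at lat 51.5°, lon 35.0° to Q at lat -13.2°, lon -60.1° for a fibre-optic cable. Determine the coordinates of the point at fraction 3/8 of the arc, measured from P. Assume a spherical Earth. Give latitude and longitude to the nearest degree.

From cos δ = sin φ₁ sin φ₂ + cos φ₁ cos φ₂ cos Δλ, the central angle is δ ≈ 1.806 rad (103.4°).
Interpolate at f = 3/8 with slerp weights a = sin((1−f)δ)/sin δ ≈ 0.929, b = sin(fδ)/sin δ ≈ 0.644.
p = a·p₁ + b·p₂ ≈ (0.786, -0.212, 0.580); φ = arcsin(p_z) ≈ 35.46°, λ = atan2(p_y, p_x) ≈ -15.08°.

≈ lat 35°, lon -15°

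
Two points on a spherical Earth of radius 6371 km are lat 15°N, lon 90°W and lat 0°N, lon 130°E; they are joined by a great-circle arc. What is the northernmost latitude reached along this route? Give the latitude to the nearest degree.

The great circle lies in the plane with unit normal n̂ = (p₁ × p₂)/|p₁ × p₂|.
Here n̂_z ≈ -0.923; the vertex latitude is φ_max = arccos|n̂_z| ≈ 22.6°.
Check via Clairaut: cos φ_max = |cos φ₁| · sin C = cos(15.0°)·sin(72.9°) ≈ 0.923, again giving ≈ 22.6°.

≈ 23°N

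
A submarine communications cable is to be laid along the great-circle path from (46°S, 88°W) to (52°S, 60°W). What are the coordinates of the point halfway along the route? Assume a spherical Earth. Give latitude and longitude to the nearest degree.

≈ (50°S, 75°W)

Convert each endpoint to a unit vector on the sphere (x = cos φ cos λ, y = cos φ sin λ, z = sin φ).
The central angle between the endpoints is δ = arccos(p₁·p₂) ≈ 0.335 rad (19.2°).
Interpolate at f = 1/2 with slerp weights a = sin((1−f)δ)/sin δ ≈ 0.507, b = sin(fδ)/sin δ ≈ 0.507.
p = a·p₁ + b·p₂ ≈ (0.168, -0.622, -0.764); φ = arcsin(p_z) ≈ -49.85°, λ = atan2(p_y, p_x) ≈ -74.86°.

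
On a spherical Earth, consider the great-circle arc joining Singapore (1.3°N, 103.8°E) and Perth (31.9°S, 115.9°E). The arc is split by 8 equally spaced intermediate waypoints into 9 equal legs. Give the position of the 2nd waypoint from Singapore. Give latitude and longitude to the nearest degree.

Convert each endpoint to a unit vector on the sphere (x = cos φ cos λ, y = cos φ sin λ, z = sin φ).
The central angle between the endpoints is δ = arccos(p₁·p₂) ≈ 0.613 rad (35.1°).
Interpolate at f = 2/9 with slerp weights a = sin((1−f)δ)/sin δ ≈ 0.798, b = sin(fδ)/sin δ ≈ 0.236.
p = a·p₁ + b·p₂ ≈ (-0.278, 0.955, -0.107); φ = arcsin(p_z) ≈ -6.12°, λ = atan2(p_y, p_x) ≈ 106.22°.

≈ 6°S, 106°E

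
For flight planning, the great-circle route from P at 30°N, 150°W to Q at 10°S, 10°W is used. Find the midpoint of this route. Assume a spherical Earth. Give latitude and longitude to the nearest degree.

≈ 27°N, 70°W

Convert each endpoint to a unit vector on the sphere (x = cos φ cos λ, y = cos φ sin λ, z = sin φ).
The central angle between the endpoints is δ = arccos(p₁·p₂) ≈ 2.404 rad (137.7°).
Interpolate at f = 1/2 with slerp weights a = sin((1−f)δ)/sin δ ≈ 1.387, b = sin(fδ)/sin δ ≈ 1.387.
p = a·p₁ + b·p₂ ≈ (0.305, -0.838, 0.453); φ = arcsin(p_z) ≈ 26.92°, λ = atan2(p_y, p_x) ≈ -70.00°.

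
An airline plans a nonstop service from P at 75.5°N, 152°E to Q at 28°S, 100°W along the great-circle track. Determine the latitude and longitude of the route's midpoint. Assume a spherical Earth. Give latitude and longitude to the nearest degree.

≈ 31°N, 116°W

Convert each endpoint to a unit vector on the sphere (x = cos φ cos λ, y = cos φ sin λ, z = sin φ).
The central angle between the endpoints is δ = arccos(p₁·p₂) ≈ 2.121 rad (121.5°).
Interpolate at f = 1/2 with slerp weights a = sin((1−f)δ)/sin δ ≈ 1.024, b = sin(fδ)/sin δ ≈ 1.024.
p = a·p₁ + b·p₂ ≈ (-0.383, -0.770, 0.510); φ = arcsin(p_z) ≈ 30.69°, λ = atan2(p_y, p_x) ≈ -116.47°.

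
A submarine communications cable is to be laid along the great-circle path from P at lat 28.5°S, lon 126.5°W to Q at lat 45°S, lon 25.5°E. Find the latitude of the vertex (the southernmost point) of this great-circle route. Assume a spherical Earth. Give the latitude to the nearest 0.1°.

≈ 72.6°S

The great circle lies in the plane with unit normal n̂ = (p₁ × p₂)/|p₁ × p₂|.
Here n̂_z ≈ +0.298; the vertex latitude is φ_max = arccos|n̂_z| ≈ 72.6°.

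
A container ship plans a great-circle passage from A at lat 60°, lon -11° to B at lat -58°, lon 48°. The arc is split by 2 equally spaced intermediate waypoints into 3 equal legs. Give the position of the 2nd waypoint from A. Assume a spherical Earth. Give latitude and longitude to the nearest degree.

≈ lat -19°, lon 26°

Convert each endpoint to a unit vector on the sphere (x = cos φ cos λ, y = cos φ sin λ, z = sin φ).
The central angle between the endpoints is δ = arccos(p₁·p₂) ≈ 2.212 rad (126.7°).
Interpolate at f = 2/3 with slerp weights a = sin((1−f)δ)/sin δ ≈ 0.839, b = sin(fδ)/sin δ ≈ 1.242.
p = a·p₁ + b·p₂ ≈ (0.852, 0.409, -0.327); φ = arcsin(p_z) ≈ -19.07°, λ = atan2(p_y, p_x) ≈ 25.64°.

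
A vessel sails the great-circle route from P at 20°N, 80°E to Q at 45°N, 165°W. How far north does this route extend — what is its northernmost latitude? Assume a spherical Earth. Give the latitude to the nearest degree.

The great circle lies in the plane with unit normal n̂ = (p₁ × p₂)/|p₁ × p₂|.
Here n̂_z ≈ +0.603; the vertex latitude is φ_max = arccos|n̂_z| ≈ 52.9°.

≈ 53°N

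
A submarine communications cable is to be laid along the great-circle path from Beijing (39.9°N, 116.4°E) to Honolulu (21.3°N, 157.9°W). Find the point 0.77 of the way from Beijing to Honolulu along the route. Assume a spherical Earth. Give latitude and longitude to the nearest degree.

Convert each endpoint to a unit vector on the sphere (x = cos φ cos λ, y = cos φ sin λ, z = sin φ).
The central angle between the endpoints is δ = arccos(p₁·p₂) ≈ 1.280 rad (73.3°).
Interpolate at f = 0.77 with slerp weights a = sin((1−f)δ)/sin δ ≈ 0.303, b = sin(fδ)/sin δ ≈ 0.870.
p = a·p₁ + b·p₂ ≈ (-0.854, -0.097, 0.510); φ = arcsin(p_z) ≈ 30.69°, λ = atan2(p_y, p_x) ≈ -173.53°.

≈ 31°N, 174°W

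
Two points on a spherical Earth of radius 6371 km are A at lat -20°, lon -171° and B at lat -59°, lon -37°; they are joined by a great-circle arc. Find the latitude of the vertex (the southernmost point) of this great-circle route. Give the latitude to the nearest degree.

The great circle lies in the plane with unit normal n̂ = (p₁ × p₂)/|p₁ × p₂|.
Here n̂_z ≈ +0.348; the vertex latitude is φ_max = arccos|n̂_z| ≈ 69.6°.

≈ -70°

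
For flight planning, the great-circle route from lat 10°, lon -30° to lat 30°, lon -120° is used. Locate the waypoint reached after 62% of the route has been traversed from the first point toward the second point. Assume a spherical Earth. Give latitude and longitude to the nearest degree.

≈ lat 30°, lon -83°

Convert each endpoint to a unit vector on the sphere (x = cos φ cos λ, y = cos φ sin λ, z = sin φ).
The central angle between the endpoints is δ = arccos(p₁·p₂) ≈ 1.484 rad (85.0°).
Interpolate at f = 0.62 with slerp weights a = sin((1−f)δ)/sin δ ≈ 0.536, b = sin(fδ)/sin δ ≈ 0.799.
p = a·p₁ + b·p₂ ≈ (0.112, -0.863, 0.492); φ = arcsin(p_z) ≈ 29.50°, λ = atan2(p_y, p_x) ≈ -82.62°.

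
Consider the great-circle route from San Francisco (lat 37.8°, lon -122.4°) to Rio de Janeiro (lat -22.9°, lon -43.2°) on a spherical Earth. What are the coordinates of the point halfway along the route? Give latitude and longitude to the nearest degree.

Write both endpoints as unit vectors p₁, p₂ with components (cos φ cos λ, cos φ sin λ, sin φ).
The central angle between the endpoints is δ = arccos(p₁·p₂) ≈ 1.673 rad (95.9°).
Interpolate at f = 1/2 with slerp weights a = sin((1−f)δ)/sin δ ≈ 0.746, b = sin(fδ)/sin δ ≈ 0.746.
p = a·p₁ + b·p₂ ≈ (0.185, -0.968, 0.167); φ = arcsin(p_z) ≈ 9.61°, λ = atan2(p_y, p_x) ≈ -79.18°.

≈ lat 10°, lon -79°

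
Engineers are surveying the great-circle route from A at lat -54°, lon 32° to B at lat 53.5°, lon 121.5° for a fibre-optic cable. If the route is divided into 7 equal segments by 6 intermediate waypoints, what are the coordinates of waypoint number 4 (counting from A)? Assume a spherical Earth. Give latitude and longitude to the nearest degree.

Write both endpoints as unit vectors p₁, p₂ with components (cos φ cos λ, cos φ sin λ, sin φ).
The central angle between the endpoints is δ = arccos(p₁·p₂) ≈ 2.275 rad (130.3°).
Interpolate at f = 4/7 with slerp weights a = sin((1−f)δ)/sin δ ≈ 1.086, b = sin(fδ)/sin δ ≈ 1.264.
p = a·p₁ + b·p₂ ≈ (0.148, 0.979, 0.138); φ = arcsin(p_z) ≈ 7.91°, λ = atan2(p_y, p_x) ≈ 81.38°.

≈ lat 8°, lon 81°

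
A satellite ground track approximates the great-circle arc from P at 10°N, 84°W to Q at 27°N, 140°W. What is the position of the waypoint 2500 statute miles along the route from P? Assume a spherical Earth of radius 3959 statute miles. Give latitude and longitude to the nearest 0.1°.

≈ 23.3°N, 119.3°W

From cos δ = sin φ₁ sin φ₂ + cos φ₁ cos φ₂ cos Δλ, the central angle is δ ≈ 0.965 rad (55.3°). The total great-circle distance is δ·R ≈ 0.965 × 3959 ≈ 3820 mi, so the target fraction is f = 2500/3820 ≈ 0.654.
Interpolate at f ≈ 0.654 with slerp weights a = sin((1−f)δ)/sin δ ≈ 0.398, b = sin(fδ)/sin δ ≈ 0.718.
p = a·p₁ + b·p₂ ≈ (-0.449, -0.801, 0.395); φ = arcsin(p_z) ≈ 23.28°, λ = atan2(p_y, p_x) ≈ -119.28°.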